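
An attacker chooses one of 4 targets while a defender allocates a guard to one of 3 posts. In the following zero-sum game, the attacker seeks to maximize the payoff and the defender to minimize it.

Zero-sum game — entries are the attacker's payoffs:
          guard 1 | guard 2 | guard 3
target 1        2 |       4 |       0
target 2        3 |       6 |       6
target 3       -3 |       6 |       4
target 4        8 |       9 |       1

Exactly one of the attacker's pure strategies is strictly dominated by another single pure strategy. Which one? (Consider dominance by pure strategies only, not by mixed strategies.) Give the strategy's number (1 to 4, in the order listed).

Compare target 1 with target 2: 3 > 2, 6 > 4, 6 > 0.
So target 2 strictly dominates target 1 for the attacker; target 1 is strictly dominated.

1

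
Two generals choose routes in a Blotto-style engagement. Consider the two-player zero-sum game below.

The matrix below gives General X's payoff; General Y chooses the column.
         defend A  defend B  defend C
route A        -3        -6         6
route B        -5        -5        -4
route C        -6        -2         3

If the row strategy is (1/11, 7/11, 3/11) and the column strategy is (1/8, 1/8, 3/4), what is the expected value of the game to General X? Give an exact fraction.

-181/88

Against (1/8, 1/8, 3/4), each row's expected payoff is route A: 27/8; route B: -17/4; route C: 5/4.
Taking the (1/11, 7/11, 3/11)-weighted average: (1/11)·(27/8) + (7/11)·(-17/4) + (3/11)·(5/4) = -181/88.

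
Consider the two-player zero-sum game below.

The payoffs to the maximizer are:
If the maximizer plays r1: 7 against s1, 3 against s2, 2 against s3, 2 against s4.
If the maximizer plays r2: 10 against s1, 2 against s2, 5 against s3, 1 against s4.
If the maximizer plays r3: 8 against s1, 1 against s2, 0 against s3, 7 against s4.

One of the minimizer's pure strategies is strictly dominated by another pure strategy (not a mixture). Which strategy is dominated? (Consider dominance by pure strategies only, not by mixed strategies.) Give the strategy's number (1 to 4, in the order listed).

The minimizer prefers columns that give the maximizer less. Compare s1 with s2: 3 < 7, 2 < 10, 1 < 8.
So s2 strictly dominates s1 for the minimizer; s1 is strictly dominated.

1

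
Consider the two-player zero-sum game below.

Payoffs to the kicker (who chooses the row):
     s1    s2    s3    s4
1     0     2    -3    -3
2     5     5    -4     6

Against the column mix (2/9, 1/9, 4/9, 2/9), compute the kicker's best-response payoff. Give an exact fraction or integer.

1: (0)·(2/9) + (2)·(1/9) + (-3)·(4/9) + (-3)·(2/9) = -16/9.
2: (5)·(2/9) + (5)·(1/9) + (-4)·(4/9) + (6)·(2/9) = 11/9.
The best pure response is 2 with expected payoff 11/9.

11/9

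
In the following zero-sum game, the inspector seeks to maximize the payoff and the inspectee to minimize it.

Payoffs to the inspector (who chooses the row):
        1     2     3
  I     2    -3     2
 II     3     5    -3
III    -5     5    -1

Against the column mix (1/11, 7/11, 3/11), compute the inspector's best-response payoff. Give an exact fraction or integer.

29/11

I: (2)·(1/11) + (-3)·(7/11) + (2)·(3/11) = -13/11.
II: (3)·(1/11) + (5)·(7/11) + (-3)·(3/11) = 29/11.
III: (-5)·(1/11) + (5)·(7/11) + (-1)·(3/11) = 27/11.
The best pure response is II with expected payoff 29/11.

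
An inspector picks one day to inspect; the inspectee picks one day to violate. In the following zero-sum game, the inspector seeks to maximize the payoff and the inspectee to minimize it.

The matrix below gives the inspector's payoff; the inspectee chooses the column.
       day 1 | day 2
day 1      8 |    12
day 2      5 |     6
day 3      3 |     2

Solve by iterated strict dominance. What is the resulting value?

8

Row day 2 is strictly dominated by row day 1 (8>5, 12>6); eliminate day 2.
Row day 3 is strictly dominated by row day 1 (8>3, 12>2); eliminate day 3.
Column day 2 is strictly dominated by day 1 for the inspectee (8<12); eliminate day 2.
Only (day 1, day 1) remains, with payoff 8.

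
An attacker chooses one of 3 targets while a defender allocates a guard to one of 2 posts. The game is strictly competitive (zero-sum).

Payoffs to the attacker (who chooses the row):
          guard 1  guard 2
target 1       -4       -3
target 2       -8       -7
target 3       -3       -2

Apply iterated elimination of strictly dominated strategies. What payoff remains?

-3

Row target 2 is strictly dominated by row target 1 (-4>-8, -3>-7); eliminate target 2.
Row target 1 is strictly dominated by row target 3 (-3>-4, -2>-3); eliminate target 1.
Column guard 2 is strictly dominated by guard 1 for the defender (-3<-2); eliminate guard 2.
Only (target 3, guard 1) remains, with payoff -3.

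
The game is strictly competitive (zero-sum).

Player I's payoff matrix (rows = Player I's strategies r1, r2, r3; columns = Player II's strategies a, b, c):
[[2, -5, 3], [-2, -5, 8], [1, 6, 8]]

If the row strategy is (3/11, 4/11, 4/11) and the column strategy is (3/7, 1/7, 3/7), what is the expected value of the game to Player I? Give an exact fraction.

Against (3/7, 1/7, 3/7), each row's expected payoff is r1: 10/7; r2: 13/7; r3: 33/7.
Taking the (3/11, 4/11, 4/11)-weighted average: (3/11)·(10/7) + (4/11)·(13/7) + (4/11)·(33/7) = 214/77.

214/77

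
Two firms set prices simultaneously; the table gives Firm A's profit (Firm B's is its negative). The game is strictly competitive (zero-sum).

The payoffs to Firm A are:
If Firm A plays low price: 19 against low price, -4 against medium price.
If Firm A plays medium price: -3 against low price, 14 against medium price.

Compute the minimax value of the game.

Row minima are -4 and -3, so Firm A's maximin is -3; column maxima are 19 and 14, so Firm B's minimax is 14. These differ, so the equilibrium is in mixed strategies.
Let Firm A play low price with probability p. Firm B is indifferent when 19p − 3(1−p) = −4p + 14(1−p), giving p = 17/40.
Let Firm B play low price with probability q. Firm A is indifferent when 19q − 4(1−q) = −3q + 14(1−q), giving q = 9/20.
The value is 19·(9/20) + (-4)·(11/20) = 127/20.

127/20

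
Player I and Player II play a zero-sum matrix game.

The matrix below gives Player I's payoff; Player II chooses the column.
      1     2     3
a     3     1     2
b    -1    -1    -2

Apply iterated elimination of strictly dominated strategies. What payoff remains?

1

Row b is strictly dominated by row a (3>-1, 1>-1, 2>-2); eliminate b.
Column 1 is strictly dominated by 2 for Player II (1<3); eliminate 1.
Column 3 is strictly dominated by 2 for Player II (1<2); eliminate 3.
Only (a, 2) remains, with payoff 1.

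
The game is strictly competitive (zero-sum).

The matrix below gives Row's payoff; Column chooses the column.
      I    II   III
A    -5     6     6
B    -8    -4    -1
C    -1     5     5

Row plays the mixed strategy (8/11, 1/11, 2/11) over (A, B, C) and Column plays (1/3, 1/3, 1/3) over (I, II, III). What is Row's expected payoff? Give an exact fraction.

Against (1/3, 1/3, 1/3), each row's expected payoff is A: 7/3; B: -13/3; C: 3.
Taking the (8/11, 1/11, 2/11)-weighted average: (8/11)·(7/3) + (1/11)·(-13/3) + (2/11)·(3) = 61/33.

61/33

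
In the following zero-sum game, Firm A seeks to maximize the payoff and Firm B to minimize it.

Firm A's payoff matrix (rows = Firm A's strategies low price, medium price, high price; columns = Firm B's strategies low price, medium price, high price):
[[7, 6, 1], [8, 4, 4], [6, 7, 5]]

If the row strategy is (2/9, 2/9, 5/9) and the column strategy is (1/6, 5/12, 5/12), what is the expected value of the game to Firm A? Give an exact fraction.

Against (1/6, 5/12, 5/12), each row's expected payoff is low price: 49/12; medium price: 14/3; high price: 6.
Taking the (2/9, 2/9, 5/9)-weighted average: (2/9)·(49/12) + (2/9)·(14/3) + (5/9)·(6) = 95/18.

95/18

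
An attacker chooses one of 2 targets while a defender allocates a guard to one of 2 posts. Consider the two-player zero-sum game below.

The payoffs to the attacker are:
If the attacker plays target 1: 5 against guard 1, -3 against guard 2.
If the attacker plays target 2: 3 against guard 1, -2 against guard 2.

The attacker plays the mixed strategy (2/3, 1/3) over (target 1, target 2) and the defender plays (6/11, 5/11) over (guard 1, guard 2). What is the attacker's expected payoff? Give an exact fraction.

38/33

Against (6/11, 5/11), each row's expected payoff is target 1: 15/11; target 2: 8/11.
Taking the (2/3, 1/3)-weighted average: (2/3)·(15/11) + (1/3)·(8/11) = 38/33.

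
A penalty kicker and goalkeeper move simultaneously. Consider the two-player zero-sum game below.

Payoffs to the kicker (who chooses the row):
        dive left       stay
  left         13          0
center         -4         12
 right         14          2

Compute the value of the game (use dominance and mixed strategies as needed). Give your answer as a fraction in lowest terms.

44/7

Row left is strictly dominated by row right, so the kicker never plays it.
The remaining 2×2 game on (center, right) × (dive left, stay) has no saddle point. Let the kicker play center with probability p; indifference gives −4p + 14(1−p) = 12p + 2(1−p), so p = 3/7.
Similarly the goalkeeper's optimal q on dive left is 5/14, and the value is -4·(5/14) + (12)·(9/14) = 44/7.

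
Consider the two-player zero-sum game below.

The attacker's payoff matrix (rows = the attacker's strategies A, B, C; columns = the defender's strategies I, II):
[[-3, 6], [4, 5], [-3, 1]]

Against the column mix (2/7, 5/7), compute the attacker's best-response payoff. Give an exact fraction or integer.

A: (-3)·(2/7) + (6)·(5/7) = 24/7.
B: (4)·(2/7) + (5)·(5/7) = 33/7.
C: (-3)·(2/7) + (1)·(5/7) = -1/7.
The best pure response is B with expected payoff 33/7.

33/7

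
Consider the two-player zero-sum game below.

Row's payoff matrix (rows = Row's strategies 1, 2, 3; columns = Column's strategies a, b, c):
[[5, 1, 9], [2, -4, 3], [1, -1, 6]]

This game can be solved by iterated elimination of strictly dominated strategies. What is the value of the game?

Column c is strictly dominated by a for Column (5<9, 2<3, 1<6); eliminate c.
Row 3 is strictly dominated by row 1 (5>1, 1>-1); eliminate 3.
Column a is strictly dominated by b for Column (1<5, -4<2); eliminate a.
Row 2 is strictly dominated by row 1 (1>-4); eliminate 2.
Only (1, b) remains, with payoff 1.

1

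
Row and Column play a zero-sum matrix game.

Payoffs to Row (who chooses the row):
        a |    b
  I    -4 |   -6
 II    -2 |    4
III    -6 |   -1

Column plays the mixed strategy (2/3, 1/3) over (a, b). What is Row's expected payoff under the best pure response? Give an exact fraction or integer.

I: (-4)·(2/3) + (-6)·(1/3) = -14/3.
II: (-2)·(2/3) + (4)·(1/3) = 0.
III: (-6)·(2/3) + (-1)·(1/3) = -13/3.
The best pure response is II with expected payoff 0.

0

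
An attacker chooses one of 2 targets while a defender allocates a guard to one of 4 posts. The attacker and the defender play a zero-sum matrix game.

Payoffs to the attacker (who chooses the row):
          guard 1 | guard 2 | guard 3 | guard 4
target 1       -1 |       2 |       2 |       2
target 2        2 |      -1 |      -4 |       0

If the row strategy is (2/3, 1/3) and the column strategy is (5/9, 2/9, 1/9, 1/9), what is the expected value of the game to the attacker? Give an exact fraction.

Against (5/9, 2/9, 1/9, 1/9), each row's expected payoff is target 1: 1/3; target 2: 4/9.
Taking the (2/3, 1/3)-weighted average: (2/3)·(1/3) + (1/3)·(4/9) = 10/27.

10/27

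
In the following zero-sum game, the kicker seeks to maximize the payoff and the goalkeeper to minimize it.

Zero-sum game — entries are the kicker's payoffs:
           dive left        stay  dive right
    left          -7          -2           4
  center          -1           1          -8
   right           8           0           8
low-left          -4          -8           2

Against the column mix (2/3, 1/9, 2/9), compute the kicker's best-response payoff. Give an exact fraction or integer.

64/9

left: (-7)·(2/3) + (-2)·(1/9) + (4)·(2/9) = -4.
center: (-1)·(2/3) + (1)·(1/9) + (-8)·(2/9) = -7/3.
right: (8)·(2/3) + (0)·(1/9) + (8)·(2/9) = 64/9.
low-left: (-4)·(2/3) + (-8)·(1/9) + (2)·(2/9) = -28/9.
The best pure response is right with expected payoff 64/9.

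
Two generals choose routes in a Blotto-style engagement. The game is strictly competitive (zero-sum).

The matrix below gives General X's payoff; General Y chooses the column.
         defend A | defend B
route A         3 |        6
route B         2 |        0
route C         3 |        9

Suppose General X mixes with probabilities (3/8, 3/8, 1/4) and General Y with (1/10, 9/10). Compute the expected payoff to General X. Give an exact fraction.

69/16

Against (1/10, 9/10), each row's expected payoff is route A: 57/10; route B: 1/5; route C: 42/5.
Taking the (3/8, 3/8, 1/4)-weighted average: (3/8)·(57/10) + (3/8)·(1/5) + (1/4)·(42/5) = 69/16.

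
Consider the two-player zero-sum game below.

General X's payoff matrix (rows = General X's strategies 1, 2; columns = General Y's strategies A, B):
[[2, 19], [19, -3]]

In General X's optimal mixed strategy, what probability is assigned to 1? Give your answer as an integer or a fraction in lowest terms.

22/39

Row minima are 2 and -3, so General X's maximin is 2; column maxima are 19 and 19, so General Y's minimax is 19. These differ, so the equilibrium is in mixed strategies.
Let General X play 1 with probability p. General Y is indifferent when 2p + 19(1−p) = 19p − 3(1−p), giving p = 22/39.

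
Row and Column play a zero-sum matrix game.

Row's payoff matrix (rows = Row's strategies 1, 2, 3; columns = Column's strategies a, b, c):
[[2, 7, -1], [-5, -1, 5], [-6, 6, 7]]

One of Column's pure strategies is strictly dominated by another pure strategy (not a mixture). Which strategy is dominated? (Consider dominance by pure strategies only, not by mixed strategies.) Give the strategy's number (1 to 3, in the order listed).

2

Column prefers columns that give Row less. Compare b with a: 2 < 7, -5 < -1, -6 < 6.
So a strictly dominates b for Column; b is strictly dominated.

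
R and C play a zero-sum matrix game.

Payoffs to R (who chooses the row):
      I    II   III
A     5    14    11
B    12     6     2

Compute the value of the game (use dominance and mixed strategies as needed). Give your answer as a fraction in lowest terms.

61/8

Column II is strictly dominated by III for C (it gives R more in every row).
The remaining 2×2 game on (A, B) × (I, III) has no saddle point. Let R play A with probability p; indifference gives 5p + 12(1−p) = 11p + 2(1−p), so p = 5/8.
Similarly C's optimal q on I is 9/16, and the value is 5·(9/16) + (11)·(7/16) = 61/8.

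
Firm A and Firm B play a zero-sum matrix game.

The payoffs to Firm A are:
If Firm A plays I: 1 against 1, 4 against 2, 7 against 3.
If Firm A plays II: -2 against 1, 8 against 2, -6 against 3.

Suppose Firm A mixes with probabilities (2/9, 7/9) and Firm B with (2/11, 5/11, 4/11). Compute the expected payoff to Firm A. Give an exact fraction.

184/99

Against (2/11, 5/11, 4/11), each row's expected payoff is I: 50/11; II: 12/11.
Taking the (2/9, 7/9)-weighted average: (2/9)·(50/11) + (7/9)·(12/11) = 184/99.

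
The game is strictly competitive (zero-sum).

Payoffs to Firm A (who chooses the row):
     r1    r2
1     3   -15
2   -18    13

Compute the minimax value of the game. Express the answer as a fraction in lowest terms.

Row minima are -15 and -18, so Firm A's maximin is -15; column maxima are 3 and 13, so Firm B's minimax is 3. These differ, so the equilibrium is in mixed strategies.
Let Firm A play 1 with probability p. Firm B is indifferent when 3p − 18(1−p) = −15p + 13(1−p), giving p = 31/49.
Let Firm B play r1 with probability q. Firm A is indifferent when 3q − 15(1−q) = −18q + 13(1−q), giving q = 4/7.
The value is 3·(4/7) + (-15)·(3/7) = -33/7.

-33/7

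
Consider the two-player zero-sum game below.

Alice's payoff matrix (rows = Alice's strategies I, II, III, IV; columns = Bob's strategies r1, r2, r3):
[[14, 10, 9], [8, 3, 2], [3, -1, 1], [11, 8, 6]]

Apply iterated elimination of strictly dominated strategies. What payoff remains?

Row II is strictly dominated by row I (14>8, 10>3, 9>2); eliminate II.
Column r1 is strictly dominated by r2 for Bob (10<14, -1<3, 8<11); eliminate r1.
Row III is strictly dominated by row I (10>-1, 9>1); eliminate III.
Column r2 is strictly dominated by r3 for Bob (9<10, 6<8); eliminate r2.
Row IV is strictly dominated by row I (9>6); eliminate IV.
Only (I, r3) remains, with payoff 9.

9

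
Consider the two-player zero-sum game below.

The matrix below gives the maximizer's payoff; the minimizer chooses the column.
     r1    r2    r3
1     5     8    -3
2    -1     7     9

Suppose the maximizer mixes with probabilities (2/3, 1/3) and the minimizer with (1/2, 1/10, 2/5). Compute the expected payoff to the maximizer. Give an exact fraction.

8/3

Against (1/2, 1/10, 2/5), each row's expected payoff is 1: 21/10; 2: 19/5.
Taking the (2/3, 1/3)-weighted average: (2/3)·(21/10) + (1/3)·(19/5) = 8/3.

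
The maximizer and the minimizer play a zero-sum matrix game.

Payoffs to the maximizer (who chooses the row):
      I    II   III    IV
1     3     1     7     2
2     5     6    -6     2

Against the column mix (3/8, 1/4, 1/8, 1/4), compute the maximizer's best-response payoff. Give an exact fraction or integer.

1: (3)·(3/8) + (1)·(1/4) + (7)·(1/8) + (2)·(1/4) = 11/4.
2: (5)·(3/8) + (6)·(1/4) + (-6)·(1/8) + (2)·(1/4) = 25/8.
The best pure response is 2 with expected payoff 25/8.

25/8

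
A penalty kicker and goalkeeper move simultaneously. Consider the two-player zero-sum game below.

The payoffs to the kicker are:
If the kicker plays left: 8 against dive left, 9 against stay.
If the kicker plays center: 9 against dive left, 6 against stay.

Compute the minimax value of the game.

Row minima are 8 and 6, so the kicker's maximin is 8; column maxima are 9 and 9, so the goalkeeper's minimax is 9. These differ, so the equilibrium is in mixed strategies.
Let the kicker play left with probability p. The goalkeeper is indifferent when 8p + 9(1−p) = 9p + 6(1−p), giving p = 3/4.
Let the goalkeeper play dive left with probability q. The kicker is indifferent when 8q + 9(1−q) = 9q + 6(1−q), giving q = 3/4.
The value is 8·(3/4) + (9)·(1/4) = 33/4.

33/4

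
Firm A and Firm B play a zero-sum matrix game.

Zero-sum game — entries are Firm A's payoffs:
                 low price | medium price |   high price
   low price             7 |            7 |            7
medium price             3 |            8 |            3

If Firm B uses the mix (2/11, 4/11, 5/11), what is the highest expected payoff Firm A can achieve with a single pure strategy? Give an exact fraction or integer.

7

low price: (7)·(2/11) + (7)·(4/11) + (7)·(5/11) = 7.
medium price: (3)·(2/11) + (8)·(4/11) + (3)·(5/11) = 53/11.
The best pure response is low price with expected payoff 7.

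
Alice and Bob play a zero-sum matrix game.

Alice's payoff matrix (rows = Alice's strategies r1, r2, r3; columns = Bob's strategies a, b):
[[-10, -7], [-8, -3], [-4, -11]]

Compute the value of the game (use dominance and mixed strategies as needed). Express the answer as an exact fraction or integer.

-19/3

Row r1 is strictly dominated by row r2, so Alice never plays it.
The remaining 2×2 game on (r2, r3) × (a, b) has no saddle point. Let Alice play r2 with probability p; indifference gives −8p − 4(1−p) = −3p − 11(1−p), so p = 7/12.
Similarly Bob's optimal q on a is 2/3, and the value is -8·(2/3) + (-3)·(1/3) = -19/3.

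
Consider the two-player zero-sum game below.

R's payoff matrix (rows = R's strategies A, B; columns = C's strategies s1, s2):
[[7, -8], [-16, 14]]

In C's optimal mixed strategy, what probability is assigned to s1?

22/45

Row minima are -8 and -16, so R's maximin is -8; column maxima are 7 and 14, so C's minimax is 7. These differ, so the equilibrium is in mixed strategies.
Let C play s1 with probability q. R is indifferent when 7q − 8(1−q) = −16q + 14(1−q), giving q = 22/45.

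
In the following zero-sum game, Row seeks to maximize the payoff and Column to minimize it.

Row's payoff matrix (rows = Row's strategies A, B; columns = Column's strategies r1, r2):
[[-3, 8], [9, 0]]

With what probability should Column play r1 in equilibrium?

Row minima are -3 and 0, so Row's maximin is 0; column maxima are 9 and 8, so Column's minimax is 8. These differ, so the equilibrium is in mixed strategies.
Let Column play r1 with probability q. Row is indifferent when −3q + 8(1−q) = 9q, giving q = 2/5.

2/5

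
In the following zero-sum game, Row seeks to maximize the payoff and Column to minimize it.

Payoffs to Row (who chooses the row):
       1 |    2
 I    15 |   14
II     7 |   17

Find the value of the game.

Row minima are 14 and 7, so Row's maximin is 14; column maxima are 15 and 17, so Column's minimax is 15. These differ, so the equilibrium is in mixed strategies.
Let Row play I with probability p. Column is indifferent when 15p + 7(1−p) = 14p + 17(1−p), giving p = 10/11.
Let Column play 1 with probability q. Row is indifferent when 15q + 14(1−q) = 7q + 17(1−q), giving q = 3/11.
The value is 15·(3/11) + (14)·(8/11) = 157/11.

157/11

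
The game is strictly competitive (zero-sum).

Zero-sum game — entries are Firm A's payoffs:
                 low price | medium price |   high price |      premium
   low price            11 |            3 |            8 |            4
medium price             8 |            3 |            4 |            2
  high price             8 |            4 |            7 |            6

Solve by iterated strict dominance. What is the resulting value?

4

Column high price is strictly dominated by medium price for Firm B (3<8, 3<4, 4<7); eliminate high price.
Column low price is strictly dominated by medium price for Firm B (3<11, 3<8, 4<8); eliminate low price.
Row medium price is strictly dominated by row high price (4>3, 6>2); eliminate medium price.
Row low price is strictly dominated by row high price (4>3, 6>4); eliminate low price.
Column premium is strictly dominated by medium price for Firm B (4<6); eliminate premium.
Only (high price, medium price) remains, with payoff 4.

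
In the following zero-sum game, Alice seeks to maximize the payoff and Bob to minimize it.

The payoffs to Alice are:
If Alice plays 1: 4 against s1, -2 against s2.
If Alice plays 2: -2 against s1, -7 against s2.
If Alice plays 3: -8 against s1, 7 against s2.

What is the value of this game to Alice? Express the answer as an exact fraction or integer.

4/7

Row 2 is strictly dominated by row 1, so Alice never plays it.
The remaining 2×2 game on (1, 3) × (s1, s2) has no saddle point. Let Alice play 1 with probability p; indifference gives 4p − 8(1−p) = −2p + 7(1−p), so p = 5/7.
Similarly Bob's optimal q on s1 is 3/7, and the value is 4·(3/7) + (-2)·(4/7) = 4/7.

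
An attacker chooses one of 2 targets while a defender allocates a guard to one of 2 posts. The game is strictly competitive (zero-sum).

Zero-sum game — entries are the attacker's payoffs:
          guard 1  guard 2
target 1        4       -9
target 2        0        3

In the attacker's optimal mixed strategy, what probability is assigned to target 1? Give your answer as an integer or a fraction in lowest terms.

3/16

Row minima are -9 and 0, so the attacker's maximin is 0; column maxima are 4 and 3, so the defender's minimax is 3. These differ, so the equilibrium is in mixed strategies.
Let the attacker play target 1 with probability p. The defender is indifferent when 4p = −9p + 3(1−p), giving p = 3/16.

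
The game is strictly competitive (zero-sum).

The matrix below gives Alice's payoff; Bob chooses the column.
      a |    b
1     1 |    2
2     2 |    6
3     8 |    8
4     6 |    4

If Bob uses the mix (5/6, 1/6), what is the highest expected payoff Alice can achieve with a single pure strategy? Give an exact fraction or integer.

8

1: (1)·(5/6) + (2)·(1/6) = 7/6.
2: (2)·(5/6) + (6)·(1/6) = 8/3.
3: (8)·(5/6) + (8)·(1/6) = 8.
4: (6)·(5/6) + (4)·(1/6) = 17/3.
The best pure response is 3 with expected payoff 8.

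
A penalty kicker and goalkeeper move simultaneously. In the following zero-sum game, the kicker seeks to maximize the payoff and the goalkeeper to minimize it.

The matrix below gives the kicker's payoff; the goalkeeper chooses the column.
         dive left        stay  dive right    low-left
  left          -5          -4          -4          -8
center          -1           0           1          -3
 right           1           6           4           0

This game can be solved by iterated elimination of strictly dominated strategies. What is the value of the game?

Column dive left is strictly dominated by low-left for the goalkeeper (-8<-5, -3<-1, 0<1); eliminate dive left.
Column stay is strictly dominated by low-left for the goalkeeper (-8<-4, -3<0, 0<6); eliminate stay.
Column dive right is strictly dominated by low-left for the goalkeeper (-8<-4, -3<1, 0<4); eliminate dive right.
Row center is strictly dominated by row right (0>-3); eliminate center.
Row left is strictly dominated by row right (0>-8); eliminate left.
Only (right, low-left) remains, with payoff 0.

0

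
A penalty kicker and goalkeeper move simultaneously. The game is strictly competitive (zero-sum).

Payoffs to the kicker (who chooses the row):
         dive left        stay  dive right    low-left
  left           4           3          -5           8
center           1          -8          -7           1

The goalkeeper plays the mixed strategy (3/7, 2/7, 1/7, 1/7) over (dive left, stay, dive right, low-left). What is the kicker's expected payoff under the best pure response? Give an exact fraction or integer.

left: (4)·(3/7) + (3)·(2/7) + (-5)·(1/7) + (8)·(1/7) = 3.
center: (1)·(3/7) + (-8)·(2/7) + (-7)·(1/7) + (1)·(1/7) = -19/7.
The best pure response is left with expected payoff 3.

3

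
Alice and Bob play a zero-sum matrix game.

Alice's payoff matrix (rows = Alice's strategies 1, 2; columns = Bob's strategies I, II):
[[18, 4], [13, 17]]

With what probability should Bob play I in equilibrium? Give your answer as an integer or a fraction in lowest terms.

13/18

Row minima are 4 and 13, so Alice's maximin is 13; column maxima are 18 and 17, so Bob's minimax is 17. These differ, so the equilibrium is in mixed strategies.
Let Bob play I with probability q. Alice is indifferent when 18q + 4(1−q) = 13q + 17(1−q), giving q = 13/18.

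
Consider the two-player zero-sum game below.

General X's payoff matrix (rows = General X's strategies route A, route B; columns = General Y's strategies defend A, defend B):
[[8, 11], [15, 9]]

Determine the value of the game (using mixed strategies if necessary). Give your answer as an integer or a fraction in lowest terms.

31/3

Row minima are 8 and 9, so General X's maximin is 9; column maxima are 15 and 11, so General Y's minimax is 11. These differ, so the equilibrium is in mixed strategies.
Let General X play route A with probability p. General Y is indifferent when 8p + 15(1−p) = 11p + 9(1−p), giving p = 2/3.
Let General Y play defend A with probability q. General X is indifferent when 8q + 11(1−q) = 15q + 9(1−q), giving q = 2/9.
The value is 8·(2/9) + (11)·(7/9) = 31/3.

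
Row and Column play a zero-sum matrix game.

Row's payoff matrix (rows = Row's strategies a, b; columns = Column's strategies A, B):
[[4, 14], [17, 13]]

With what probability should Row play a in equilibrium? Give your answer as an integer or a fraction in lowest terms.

2/7

Row minima are 4 and 13, so Row's maximin is 13; column maxima are 17 and 14, so Column's minimax is 14. These differ, so the equilibrium is in mixed strategies.
Let Row play a with probability p. Column is indifferent when 4p + 17(1−p) = 14p + 13(1−p), giving p = 2/7.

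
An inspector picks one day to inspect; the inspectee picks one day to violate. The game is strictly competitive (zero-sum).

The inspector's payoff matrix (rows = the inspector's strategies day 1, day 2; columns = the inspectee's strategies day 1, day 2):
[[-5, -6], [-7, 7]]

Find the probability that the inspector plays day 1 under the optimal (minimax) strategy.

Row minima are -6 and -7, so the inspector's maximin is -6; column maxima are -5 and 7, so the inspectee's minimax is -5. These differ, so the equilibrium is in mixed strategies.
Let the inspector play day 1 with probability p. The inspectee is indifferent when −5p − 7(1−p) = −6p + 7(1−p), giving p = 14/15.

14/15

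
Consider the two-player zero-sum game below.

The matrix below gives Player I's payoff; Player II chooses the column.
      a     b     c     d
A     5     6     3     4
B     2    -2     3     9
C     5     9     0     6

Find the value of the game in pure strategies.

3

Row minima: 3, -2, 0 → Player I's maximin is 3.
Column maxima: 5, 9, 3, 9 → Player II's minimax is 3.
They coincide at (A, c), so the value is 3.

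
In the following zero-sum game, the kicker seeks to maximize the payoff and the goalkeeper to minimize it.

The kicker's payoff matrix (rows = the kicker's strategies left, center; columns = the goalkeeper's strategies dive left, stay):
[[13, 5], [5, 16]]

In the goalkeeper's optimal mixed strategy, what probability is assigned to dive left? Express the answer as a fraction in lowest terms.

11/19

Row minima are 5 and 5, so the kicker's maximin is 5; column maxima are 13 and 16, so the goalkeeper's minimax is 13. These differ, so the equilibrium is in mixed strategies.
Let the goalkeeper play dive left with probability q. The kicker is indifferent when 13q + 5(1−q) = 5q + 16(1−q), giving q = 11/19.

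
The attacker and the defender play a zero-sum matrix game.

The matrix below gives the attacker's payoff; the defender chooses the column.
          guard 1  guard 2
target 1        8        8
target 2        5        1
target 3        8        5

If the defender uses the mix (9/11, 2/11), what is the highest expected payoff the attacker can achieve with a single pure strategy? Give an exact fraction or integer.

target 1: (8)·(9/11) + (8)·(2/11) = 8.
target 2: (5)·(9/11) + (1)·(2/11) = 47/11.
target 3: (8)·(9/11) + (5)·(2/11) = 82/11.
The best pure response is target 1 with expected payoff 8.

8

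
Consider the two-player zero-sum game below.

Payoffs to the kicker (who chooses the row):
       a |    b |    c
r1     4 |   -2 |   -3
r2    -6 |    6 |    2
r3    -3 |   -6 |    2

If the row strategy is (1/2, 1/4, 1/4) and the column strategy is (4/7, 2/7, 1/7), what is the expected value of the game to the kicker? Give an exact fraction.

Against (4/7, 2/7, 1/7), each row's expected payoff is r1: 9/7; r2: -10/7; r3: -22/7.
Taking the (1/2, 1/4, 1/4)-weighted average: (1/2)·(9/7) + (1/4)·(-10/7) + (1/4)·(-22/7) = -1/2.

-1/2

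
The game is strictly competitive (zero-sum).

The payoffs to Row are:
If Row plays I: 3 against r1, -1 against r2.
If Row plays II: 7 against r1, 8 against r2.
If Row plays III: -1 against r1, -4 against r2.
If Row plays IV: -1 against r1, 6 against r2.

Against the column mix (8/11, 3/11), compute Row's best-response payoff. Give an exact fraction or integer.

80/11

I: (3)·(8/11) + (-1)·(3/11) = 21/11.
II: (7)·(8/11) + (8)·(3/11) = 80/11.
III: (-1)·(8/11) + (-4)·(3/11) = -20/11.
IV: (-1)·(8/11) + (6)·(3/11) = 10/11.
The best pure response is II with expected payoff 80/11.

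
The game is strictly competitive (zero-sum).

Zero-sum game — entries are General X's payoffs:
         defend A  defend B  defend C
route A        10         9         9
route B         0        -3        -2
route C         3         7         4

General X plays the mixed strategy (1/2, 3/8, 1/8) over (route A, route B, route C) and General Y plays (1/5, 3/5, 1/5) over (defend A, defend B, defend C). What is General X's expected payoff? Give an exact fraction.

179/40

Against (1/5, 3/5, 1/5), each row's expected payoff is route A: 46/5; route B: -11/5; route C: 28/5.
Taking the (1/2, 3/8, 1/8)-weighted average: (1/2)·(46/5) + (3/8)·(-11/5) + (1/8)·(28/5) = 179/40.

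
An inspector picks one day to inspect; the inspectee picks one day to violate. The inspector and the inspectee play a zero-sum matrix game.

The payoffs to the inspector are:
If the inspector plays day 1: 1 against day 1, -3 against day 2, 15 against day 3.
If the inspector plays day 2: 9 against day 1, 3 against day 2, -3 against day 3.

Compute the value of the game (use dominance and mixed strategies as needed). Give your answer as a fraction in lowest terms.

3/2

Column day 1 is strictly dominated by day 2 for the inspectee (it gives the inspector more in every row).
The remaining 2×2 game on (day 1, day 2) × (day 2, day 3) has no saddle point. Let the inspector play day 1 with probability p; indifference gives −3p + 3(1−p) = 15p − 3(1−p), so p = 1/4.
Similarly the inspectee's optimal q on day 2 is 3/4, and the value is -3·(3/4) + (15)·(1/4) = 3/2.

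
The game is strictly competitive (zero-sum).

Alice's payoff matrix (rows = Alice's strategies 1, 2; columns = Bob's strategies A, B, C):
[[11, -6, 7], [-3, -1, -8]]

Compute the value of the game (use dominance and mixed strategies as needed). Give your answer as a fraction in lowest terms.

Column A is strictly dominated by C for Bob (it gives Alice more in every row).
The remaining 2×2 game on (1, 2) × (B, C) has no saddle point. Let Alice play 1 with probability p; indifference gives −6p − (1−p) = 7p − 8(1−p), so p = 7/20.
Similarly Bob's optimal q on B is 3/4, and the value is -6·(3/4) + (7)·(1/4) = -11/4.

-11/4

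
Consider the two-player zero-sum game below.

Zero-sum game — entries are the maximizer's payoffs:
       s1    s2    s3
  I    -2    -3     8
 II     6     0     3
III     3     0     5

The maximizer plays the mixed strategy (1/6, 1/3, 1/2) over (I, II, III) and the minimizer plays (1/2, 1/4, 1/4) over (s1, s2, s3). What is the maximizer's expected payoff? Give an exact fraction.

8/3

Against (1/2, 1/4, 1/4), each row's expected payoff is I: 1/4; II: 15/4; III: 11/4.
Taking the (1/6, 1/3, 1/2)-weighted average: (1/6)·(1/4) + (1/3)·(15/4) + (1/2)·(11/4) = 8/3.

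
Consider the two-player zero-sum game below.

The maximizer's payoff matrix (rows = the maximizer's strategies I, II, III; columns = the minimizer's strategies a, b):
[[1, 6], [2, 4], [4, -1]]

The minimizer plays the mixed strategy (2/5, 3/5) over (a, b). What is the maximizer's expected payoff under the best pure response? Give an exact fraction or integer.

4

I: (1)·(2/5) + (6)·(3/5) = 4.
II: (2)·(2/5) + (4)·(3/5) = 16/5.
III: (4)·(2/5) + (-1)·(3/5) = 1.
The best pure response is I with expected payoff 4.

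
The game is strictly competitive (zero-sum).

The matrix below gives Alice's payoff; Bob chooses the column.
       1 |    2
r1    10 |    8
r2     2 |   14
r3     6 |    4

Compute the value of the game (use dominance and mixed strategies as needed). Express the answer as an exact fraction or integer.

62/7

Row r3 is strictly dominated by row r1, so Alice never plays it.
The remaining 2×2 game on (r1, r2) × (1, 2) has no saddle point. Let Alice play r1 with probability p; indifference gives 10p + 2(1−p) = 8p + 14(1−p), so p = 6/7.
Similarly Bob's optimal q on 1 is 3/7, and the value is 10·(3/7) + (8)·(4/7) = 62/7.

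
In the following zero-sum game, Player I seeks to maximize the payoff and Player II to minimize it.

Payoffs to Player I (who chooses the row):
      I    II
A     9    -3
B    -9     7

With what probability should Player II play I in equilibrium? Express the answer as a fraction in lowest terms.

Row minima are -3 and -9, so Player I's maximin is -3; column maxima are 9 and 7, so Player II's minimax is 7. These differ, so the equilibrium is in mixed strategies.
Let Player II play I with probability q. Player I is indifferent when 9q − 3(1−q) = −9q + 7(1−q), giving q = 5/14.

5/14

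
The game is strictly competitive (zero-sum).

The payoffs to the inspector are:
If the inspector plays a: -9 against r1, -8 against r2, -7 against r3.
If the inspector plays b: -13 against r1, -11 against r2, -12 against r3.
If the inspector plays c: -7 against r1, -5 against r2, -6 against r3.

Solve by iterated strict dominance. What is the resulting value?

-7

Column r3 is strictly dominated by r1 for the inspectee (-9<-7, -13<-12, -7<-6); eliminate r3.
Column r2 is strictly dominated by r1 for the inspectee (-9<-8, -13<-11, -7<-5); eliminate r2.
Row a is strictly dominated by row c (-7>-9); eliminate a.
Row b is strictly dominated by row c (-7>-13); eliminate b.
Only (c, r1) remains, with payoff -7.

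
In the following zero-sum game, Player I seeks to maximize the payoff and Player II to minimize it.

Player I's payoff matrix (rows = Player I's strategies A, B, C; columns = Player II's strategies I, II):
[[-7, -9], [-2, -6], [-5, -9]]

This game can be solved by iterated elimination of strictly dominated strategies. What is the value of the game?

Column I is strictly dominated by II for Player II (-9<-7, -6<-2, -9<-5); eliminate I.
Row C is strictly dominated by row B (-6>-9); eliminate C.
Row A is strictly dominated by row B (-6>-9); eliminate A.
Only (B, II) remains, with payoff -6.

-6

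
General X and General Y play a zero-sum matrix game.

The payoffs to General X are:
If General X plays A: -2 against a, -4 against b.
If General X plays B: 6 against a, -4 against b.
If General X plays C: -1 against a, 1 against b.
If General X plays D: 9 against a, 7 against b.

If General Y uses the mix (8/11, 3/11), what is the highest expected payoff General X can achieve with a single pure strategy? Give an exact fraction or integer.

A: (-2)·(8/11) + (-4)·(3/11) = -28/11.
B: (6)·(8/11) + (-4)·(3/11) = 36/11.
C: (-1)·(8/11) + (1)·(3/11) = -5/11.
D: (9)·(8/11) + (7)·(3/11) = 93/11.
The best pure response is D with expected payoff 93/11.

93/11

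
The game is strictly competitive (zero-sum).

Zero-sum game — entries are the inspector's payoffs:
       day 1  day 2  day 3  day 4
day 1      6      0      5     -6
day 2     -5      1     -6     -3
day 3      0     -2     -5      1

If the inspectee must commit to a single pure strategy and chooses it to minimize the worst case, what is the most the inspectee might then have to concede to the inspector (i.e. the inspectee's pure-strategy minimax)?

1

The worst case (largest entry) in each column is day 1: 6, day 2: 1, day 3: 5, day 4: 1.
The best (smallest) of these is 1.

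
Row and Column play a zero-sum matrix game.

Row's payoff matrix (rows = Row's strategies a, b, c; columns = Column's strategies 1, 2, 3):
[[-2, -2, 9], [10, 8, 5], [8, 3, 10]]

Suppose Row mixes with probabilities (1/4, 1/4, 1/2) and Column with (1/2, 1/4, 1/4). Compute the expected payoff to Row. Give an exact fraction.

47/8

Against (1/2, 1/4, 1/4), each row's expected payoff is a: 3/4; b: 33/4; c: 29/4.
Taking the (1/4, 1/4, 1/2)-weighted average: (1/4)·(3/4) + (1/4)·(33/4) + (1/2)·(29/4) = 47/8.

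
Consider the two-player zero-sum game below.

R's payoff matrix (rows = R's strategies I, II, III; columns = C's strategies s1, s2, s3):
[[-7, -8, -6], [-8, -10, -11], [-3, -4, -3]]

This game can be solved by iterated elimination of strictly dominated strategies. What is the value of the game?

Row II is strictly dominated by row I (-7>-8, -8>-10, -6>-11); eliminate II.
Row I is strictly dominated by row III (-3>-7, -4>-8, -3>-6); eliminate I.
Column s3 is strictly dominated by s2 for C (-4<-3); eliminate s3.
Column s1 is strictly dominated by s2 for C (-4<-3); eliminate s1.
Only (III, s2) remains, with payoff -4.

-4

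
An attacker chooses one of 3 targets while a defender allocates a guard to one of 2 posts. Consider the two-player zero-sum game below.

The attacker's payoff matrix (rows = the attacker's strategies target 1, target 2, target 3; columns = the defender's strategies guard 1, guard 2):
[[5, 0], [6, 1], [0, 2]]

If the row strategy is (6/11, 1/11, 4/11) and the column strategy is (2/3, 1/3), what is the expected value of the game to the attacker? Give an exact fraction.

Against (2/3, 1/3), each row's expected payoff is target 1: 10/3; target 2: 13/3; target 3: 2/3.
Taking the (6/11, 1/11, 4/11)-weighted average: (6/11)·(10/3) + (1/11)·(13/3) + (4/11)·(2/3) = 27/11.

27/11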